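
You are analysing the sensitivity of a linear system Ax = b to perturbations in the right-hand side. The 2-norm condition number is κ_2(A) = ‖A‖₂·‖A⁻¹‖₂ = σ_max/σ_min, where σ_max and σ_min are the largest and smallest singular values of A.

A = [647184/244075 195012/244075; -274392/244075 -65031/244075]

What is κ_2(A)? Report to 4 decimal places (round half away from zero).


form AᵀA = [584778816/70500125 170476488/70500125; 170476488/70500125 50010309/70500125] with trace 5078313/564001 and determinant 20736/564001
solving λ² − 5078313/564001·λ + 20736/564001 = 0 gives λ = 9, 2304/564001
κ_2(A) = √(λ_max/λ_min) = √(9 / (2304/564001)) = 46.9375

46.9375


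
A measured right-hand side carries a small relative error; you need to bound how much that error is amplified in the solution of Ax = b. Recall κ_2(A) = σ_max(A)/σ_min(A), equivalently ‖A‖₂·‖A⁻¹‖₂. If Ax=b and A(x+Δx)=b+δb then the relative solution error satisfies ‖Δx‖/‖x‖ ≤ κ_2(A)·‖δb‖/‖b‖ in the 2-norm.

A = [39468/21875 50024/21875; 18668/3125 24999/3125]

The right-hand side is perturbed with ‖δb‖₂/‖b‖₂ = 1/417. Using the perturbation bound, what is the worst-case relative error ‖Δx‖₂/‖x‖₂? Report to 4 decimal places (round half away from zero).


AᵀA = [29814304/765625 39746772/765625; 39746772/765625 52999921/765625]; tr = 3312569/30625, det = 456976/765625
eigenvalues of AᵀA: λ = (tr ± √(tr²−4·det))/2 = 2704/25, 169/30625
so κ_2 = √((2704/25) / (169/30625)) = 140.0000
bound on ‖Δx‖/‖x‖: κ·ε = 140.0000·1/417 = 0.3357

0.3357


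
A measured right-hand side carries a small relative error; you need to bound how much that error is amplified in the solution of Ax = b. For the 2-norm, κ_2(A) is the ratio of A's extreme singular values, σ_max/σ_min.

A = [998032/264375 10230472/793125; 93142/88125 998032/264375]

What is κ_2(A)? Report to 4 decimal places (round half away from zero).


317.2500

M = AᵀA = [343726964/22366125 3535029344/67098375; 3535029344/67098375 36360693824/201295125]. tr(M)=315633892/1610361, det(M)=614656/1610361
eigenvalues of AᵀA: λ = (tr ± √(tr²−4·det))/2 = 196, 3136/1610361
so κ_2 = √(196 / (3136/1610361)) = 317.2500


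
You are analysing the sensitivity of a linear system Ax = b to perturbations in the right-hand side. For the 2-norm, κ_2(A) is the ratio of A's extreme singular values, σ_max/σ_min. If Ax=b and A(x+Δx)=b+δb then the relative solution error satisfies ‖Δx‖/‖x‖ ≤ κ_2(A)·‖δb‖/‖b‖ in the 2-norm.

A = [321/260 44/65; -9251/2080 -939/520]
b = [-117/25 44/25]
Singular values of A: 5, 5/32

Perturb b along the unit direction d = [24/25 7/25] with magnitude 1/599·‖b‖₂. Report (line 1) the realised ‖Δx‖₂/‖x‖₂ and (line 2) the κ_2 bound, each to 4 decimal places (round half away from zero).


0.0021
0.0534

largest singular value 5, smallest 5/32
κ_2(A) = 5 / (5/32) = 32.0000
worst-case relative error ≤ 32.0000 × 1/599 = 0.0534
solve Ax = b  →  x = [9.2923 -23.8615]
‖b‖ = 5.0000, ‖x‖ = 25.6070
re-solving with b+δb shifts x by Δx of norm 0.0534
realised ‖Δx‖/‖x‖ = 0.0021
so the bound overstates the realised error by a factor of ≈ 25.6070 (computed from the unrounded values)


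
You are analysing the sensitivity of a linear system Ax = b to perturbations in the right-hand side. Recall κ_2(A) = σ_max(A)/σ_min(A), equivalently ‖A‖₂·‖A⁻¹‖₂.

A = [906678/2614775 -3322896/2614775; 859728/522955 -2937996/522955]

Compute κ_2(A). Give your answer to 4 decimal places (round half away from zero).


255.1000

AᵀA = [11481481764/4067250625 -39357366048/4067250625; -39357366048/4067250625 134941790736/4067250625]; tr = 234277236/6507601, det = 129600/6507601
solving λ² − 234277236/6507601·λ + 129600/6507601 = 0 gives λ = 36, 3600/6507601
so κ_2 = √(36 / (3600/6507601)) = 255.1000


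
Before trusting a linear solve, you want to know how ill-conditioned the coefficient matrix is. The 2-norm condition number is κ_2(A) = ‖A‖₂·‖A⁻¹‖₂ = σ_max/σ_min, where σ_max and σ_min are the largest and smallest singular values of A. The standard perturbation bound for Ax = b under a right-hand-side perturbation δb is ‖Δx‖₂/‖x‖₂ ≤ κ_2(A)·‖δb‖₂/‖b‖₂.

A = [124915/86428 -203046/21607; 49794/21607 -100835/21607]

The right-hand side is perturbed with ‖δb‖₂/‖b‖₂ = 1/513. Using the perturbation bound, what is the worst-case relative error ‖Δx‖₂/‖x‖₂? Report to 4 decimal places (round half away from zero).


form AᵀA = [191262409/25847056 -78628725/3230882; -78628725/3230882 177838669/1615441] with trace 1806473/15376 and determinant 3418801/15376
λ_max, λ_min = (1806473/15376 ± √3053074763025/236421376)/2 = 1849/16, 1849/961
κ = σ_max/σ_min = (43/4)/(43/31) = 7.7500
bound on ‖Δx‖/‖x‖: κ·ε = 7.7500·1/513 = 0.0151

0.0151


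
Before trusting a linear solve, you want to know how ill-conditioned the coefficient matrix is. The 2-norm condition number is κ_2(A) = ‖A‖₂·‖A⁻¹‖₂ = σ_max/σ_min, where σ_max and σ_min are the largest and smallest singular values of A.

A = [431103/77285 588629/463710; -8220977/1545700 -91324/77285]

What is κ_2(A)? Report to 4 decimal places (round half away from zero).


M = AᵀA = [168756696169/2840890000 949249859/71022250; 949249859/71022250 768997297/255680100]. tr(M)=949262341/15210000, det(M)=38950081/1521000000
λ_max, λ_min = (949262341/15210000 ± √901075294811519881/231344100000000)/2 = 6241/100, 6241/15210000
κ = σ_max/σ_min = (79/10)/(79/3900) = 390.0000

390.0000


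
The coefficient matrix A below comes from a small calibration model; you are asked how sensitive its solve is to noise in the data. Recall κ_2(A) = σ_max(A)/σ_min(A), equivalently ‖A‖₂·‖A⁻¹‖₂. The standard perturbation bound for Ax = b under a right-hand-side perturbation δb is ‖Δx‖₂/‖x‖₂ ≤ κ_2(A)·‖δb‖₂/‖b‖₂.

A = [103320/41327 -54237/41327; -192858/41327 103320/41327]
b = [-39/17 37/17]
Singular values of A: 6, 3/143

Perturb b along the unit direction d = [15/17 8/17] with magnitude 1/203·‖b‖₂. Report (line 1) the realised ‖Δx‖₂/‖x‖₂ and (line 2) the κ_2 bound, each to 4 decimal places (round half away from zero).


0.0156
1.4089

largest singular value 6, smallest 3/143
κ = σ_max/σ_min = 6/(3/143) = 286.0000
bound on ‖Δx‖/‖x‖: κ·ε = 286.0000·1/203 = 1.4089
solve Ax = b  →  x = [-22.8725 -41.8235]
‖b‖ = 3.1623, ‖x‖ = 47.6693
re-solving with b+δb shifts x by Δx of norm 0.7425
realised ‖Δx‖/‖x‖ = 0.0156
realised/bound (from unrounded values) ≈ 0.0111


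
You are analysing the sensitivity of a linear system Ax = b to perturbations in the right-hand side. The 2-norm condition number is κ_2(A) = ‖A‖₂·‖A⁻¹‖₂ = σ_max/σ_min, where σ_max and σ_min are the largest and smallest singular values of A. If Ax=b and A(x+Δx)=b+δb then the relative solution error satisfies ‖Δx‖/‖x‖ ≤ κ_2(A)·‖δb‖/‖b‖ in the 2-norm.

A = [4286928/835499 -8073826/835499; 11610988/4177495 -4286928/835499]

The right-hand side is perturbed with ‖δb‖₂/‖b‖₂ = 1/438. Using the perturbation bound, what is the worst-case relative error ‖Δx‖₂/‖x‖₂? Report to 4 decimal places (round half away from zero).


M = AᵀA = [2056258942096/60385690225 -771055443936/12077138045; -771055443936/12077138045 289150235140/2415427609]. tr(M)=32128078964/208947025, det(M)=59105344/208947025
char-poly roots: 3844/25 and 15376/8357881
κ_2(A) = √(λ_max/λ_min) = √((3844/25) / (15376/8357881)) = 289.1000
perturbation bound = 289.1000·1/438 = 0.6600

0.6600


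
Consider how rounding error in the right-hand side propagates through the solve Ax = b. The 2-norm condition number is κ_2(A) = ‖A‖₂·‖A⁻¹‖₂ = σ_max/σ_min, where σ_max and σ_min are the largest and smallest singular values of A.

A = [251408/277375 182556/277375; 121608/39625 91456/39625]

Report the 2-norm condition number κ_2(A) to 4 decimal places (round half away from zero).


form AᵀA = [1260548416/123099025 945381312/123099025; 945381312/123099025 709075984/123099025] with trace 78784976/4923961 and determinant 25600/4923961
λ_max, λ_min = (78784976/4923961 ± √6206568229714176/24245391929521)/2 = 16, 1600/4923961
κ_2(A) = √(λ_max/λ_min) = √(16 / (1600/4923961)) = 221.9000

221.9000


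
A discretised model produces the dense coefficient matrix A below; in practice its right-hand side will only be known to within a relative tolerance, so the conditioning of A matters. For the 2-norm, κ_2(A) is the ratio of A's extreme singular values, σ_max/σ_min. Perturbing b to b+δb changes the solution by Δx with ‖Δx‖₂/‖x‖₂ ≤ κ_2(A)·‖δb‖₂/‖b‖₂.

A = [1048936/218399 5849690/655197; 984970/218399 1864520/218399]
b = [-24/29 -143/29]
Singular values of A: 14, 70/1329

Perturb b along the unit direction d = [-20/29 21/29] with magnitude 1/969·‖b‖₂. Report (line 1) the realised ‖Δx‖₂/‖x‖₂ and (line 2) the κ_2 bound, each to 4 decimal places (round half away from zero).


σ_max = 14, σ_min = 70/1329
condition number: 14 ÷ (70/1329) = 265.8000
κ_2(A)·‖δb‖/‖b‖ = 0.2743
solve Ax = b  →  x = [50.1218 -27.0555]
‖b‖₂ = 5.0000 and ‖x‖₂ = 56.9579
with δb = [-0.0036 0.0037], A·Δx = δb → ‖Δx‖ = 0.0980
realised ‖Δx‖/‖x‖ = 0.0017
realised/bound (from unrounded values) ≈ 0.0063

0.0017
0.2743


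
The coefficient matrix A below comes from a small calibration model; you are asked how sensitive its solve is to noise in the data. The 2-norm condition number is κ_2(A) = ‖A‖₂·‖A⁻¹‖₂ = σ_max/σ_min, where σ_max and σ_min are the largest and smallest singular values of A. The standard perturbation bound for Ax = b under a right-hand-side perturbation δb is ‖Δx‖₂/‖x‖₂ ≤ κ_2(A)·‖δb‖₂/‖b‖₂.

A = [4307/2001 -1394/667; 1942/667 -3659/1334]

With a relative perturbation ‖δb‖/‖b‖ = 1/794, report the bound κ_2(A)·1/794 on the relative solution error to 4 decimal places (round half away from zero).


0.1738

AᵀA = [52492525/4004001 -16662625/1334667; -16662625/1334667 21161225/1779556]; tr = 476125/19044, det = 625/19044
solving λ² − 476125/19044·λ + 625/19044 = 0 gives λ = 25, 25/19044
κ_2(A) = √(λ_max/λ_min) = √(25 / (25/19044)) = 138.0000
perturbation bound = 138.0000·1/794 = 0.1738


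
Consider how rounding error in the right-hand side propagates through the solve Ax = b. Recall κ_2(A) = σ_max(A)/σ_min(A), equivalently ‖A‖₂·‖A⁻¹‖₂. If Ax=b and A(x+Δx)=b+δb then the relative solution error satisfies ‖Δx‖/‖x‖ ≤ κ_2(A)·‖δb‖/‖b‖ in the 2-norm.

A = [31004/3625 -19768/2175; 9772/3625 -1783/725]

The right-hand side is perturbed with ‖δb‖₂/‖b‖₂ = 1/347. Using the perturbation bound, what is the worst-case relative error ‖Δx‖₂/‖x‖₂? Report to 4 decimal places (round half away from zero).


M = AᵀA = [1690784/21025 -1064252/12615; -1064252/12615 671017/7569]. tr(M)=38041/225, det(M)=2704/225
eigenvalues of AᵀA: λ = (tr ± √(tr²−4·det))/2 = 169, 16/225
σ_max=√169=13, σ_min=√(16/225)=(4/15) → κ = 48.7500
bound on ‖Δx‖/‖x‖: κ·ε = 48.7500·1/347 = 0.1405

0.1405


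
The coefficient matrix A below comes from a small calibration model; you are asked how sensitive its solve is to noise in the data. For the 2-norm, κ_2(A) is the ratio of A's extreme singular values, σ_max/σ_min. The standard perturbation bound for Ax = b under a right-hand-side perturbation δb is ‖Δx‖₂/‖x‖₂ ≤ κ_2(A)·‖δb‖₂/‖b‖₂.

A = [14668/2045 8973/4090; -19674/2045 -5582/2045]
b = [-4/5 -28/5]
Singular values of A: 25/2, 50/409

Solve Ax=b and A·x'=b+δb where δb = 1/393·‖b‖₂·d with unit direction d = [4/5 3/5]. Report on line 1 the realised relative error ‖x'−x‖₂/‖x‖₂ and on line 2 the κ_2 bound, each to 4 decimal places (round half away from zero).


from the listed singular values, σ₁ = 25/2, σ_n = 50/409
κ = σ_max/σ_min = (25/2)/(50/409) = 102.2500
κ_2(A)·‖δb‖/‖b‖ = 0.2602
solve Ax = b  →  x = [9.4688 -31.3216]
‖b‖ = 5.6569, ‖x‖ = 32.7216
with δb = [0.0115 0.0086], A·Δx = δb → ‖Δx‖ = 0.1177
relative error = 0.0036
realised/bound (from unrounded values) ≈ 0.0138

0.0036
0.2602


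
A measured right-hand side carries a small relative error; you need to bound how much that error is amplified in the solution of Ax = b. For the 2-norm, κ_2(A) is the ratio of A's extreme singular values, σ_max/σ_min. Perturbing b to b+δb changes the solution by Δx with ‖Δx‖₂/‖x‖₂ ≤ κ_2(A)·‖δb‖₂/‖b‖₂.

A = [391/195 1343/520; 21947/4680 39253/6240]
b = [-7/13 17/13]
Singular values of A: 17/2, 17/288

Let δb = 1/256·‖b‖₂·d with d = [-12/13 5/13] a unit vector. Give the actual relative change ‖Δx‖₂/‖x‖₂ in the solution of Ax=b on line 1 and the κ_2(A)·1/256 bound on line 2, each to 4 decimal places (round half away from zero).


from the listed singular values, σ₁ = 17/2, σ_n = 17/288
κ_2(A) = (17/2) / (17/288) = 144.0000
κ_2(A)·‖δb‖/‖b‖ = 0.5625
solve Ax = b  →  x = [-13.4824 10.2588]
2-norm of b is 1.4142; of x, 16.9416
re-solving with b+δb shifts x by Δx of norm 0.0936
realised ‖Δx‖/‖x‖ = 0.0055
realised/bound (from unrounded values) ≈ 0.0098

0.0055
0.5625


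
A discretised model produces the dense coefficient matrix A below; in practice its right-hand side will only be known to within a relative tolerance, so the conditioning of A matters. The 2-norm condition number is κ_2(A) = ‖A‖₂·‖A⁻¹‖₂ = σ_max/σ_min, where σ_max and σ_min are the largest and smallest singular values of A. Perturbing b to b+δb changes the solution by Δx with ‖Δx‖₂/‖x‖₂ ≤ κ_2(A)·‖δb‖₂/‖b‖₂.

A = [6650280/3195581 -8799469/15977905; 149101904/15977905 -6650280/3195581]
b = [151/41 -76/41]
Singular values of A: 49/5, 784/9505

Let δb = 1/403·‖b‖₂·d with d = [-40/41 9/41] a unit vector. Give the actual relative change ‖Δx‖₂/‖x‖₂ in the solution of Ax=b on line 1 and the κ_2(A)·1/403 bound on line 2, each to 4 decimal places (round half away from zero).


0.0026
0.2948

σ_max = 49/5, σ_min = 784/9505
κ = σ_max/σ_min = (49/5)/(784/9505) = 118.8125
perturbation bound = 118.8125·1/403 = 0.2948
solve Ax = b  →  x = [-10.7448 -47.2897]
‖b‖₂ = 4.1231 and ‖x‖₂ = 48.4950
δb = ε·‖b‖·d = [-0.0100 0.0022]; solving A·Δx = δb gives ‖Δx‖ = 0.1240
dividing the unrounded norms, ‖Δx‖/‖x‖ = 0.0026
realised/bound (from unrounded values) ≈ 0.0087


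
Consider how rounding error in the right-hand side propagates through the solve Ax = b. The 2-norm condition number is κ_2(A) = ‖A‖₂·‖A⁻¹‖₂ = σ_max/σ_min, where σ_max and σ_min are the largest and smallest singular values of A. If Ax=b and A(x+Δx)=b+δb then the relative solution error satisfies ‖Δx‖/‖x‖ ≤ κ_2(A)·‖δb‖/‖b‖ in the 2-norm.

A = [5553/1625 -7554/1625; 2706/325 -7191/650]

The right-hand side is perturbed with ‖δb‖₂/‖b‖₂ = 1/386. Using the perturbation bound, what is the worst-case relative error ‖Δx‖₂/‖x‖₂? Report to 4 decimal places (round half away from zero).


M = AᵀA = [1265661/15625 -1687473/15625; -1687473/15625 9000081/62500]. tr(M)=562509/2500, det(M)=81/100
λ_max, λ_min = (562509/2500 ± √316396125081/6250000)/2 = 225, 9/2500
so κ_2 = √(225 / (9/2500)) = 250.0000
perturbation bound = 250.0000·1/386 = 0.6477

0.6477


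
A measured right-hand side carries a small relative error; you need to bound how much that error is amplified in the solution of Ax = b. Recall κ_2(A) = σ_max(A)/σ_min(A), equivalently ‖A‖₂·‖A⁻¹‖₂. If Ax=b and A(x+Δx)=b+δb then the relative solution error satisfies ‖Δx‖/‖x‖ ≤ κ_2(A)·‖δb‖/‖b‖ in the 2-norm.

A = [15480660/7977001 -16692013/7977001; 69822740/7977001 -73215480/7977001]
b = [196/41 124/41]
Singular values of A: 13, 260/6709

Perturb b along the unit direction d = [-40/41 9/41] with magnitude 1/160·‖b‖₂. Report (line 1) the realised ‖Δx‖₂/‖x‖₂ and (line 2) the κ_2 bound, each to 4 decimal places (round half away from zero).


σ_max = 13, σ_min = 260/6709
condition number: 13 ÷ (260/6709) = 335.4500
perturbation bound = 335.4500·1/160 = 2.0966
solve Ax = b  →  x = [-74.5300 -71.4058]
‖b‖ = 5.6569, ‖x‖ = 103.2158
with δb = [-0.0345 0.0078], A·Δx = δb → ‖Δx‖ = 0.9123
dividing the unrounded norms, ‖Δx‖/‖x‖ = 0.0088
realised/bound (from unrounded values) ≈ 0.0042

0.0088
2.0966


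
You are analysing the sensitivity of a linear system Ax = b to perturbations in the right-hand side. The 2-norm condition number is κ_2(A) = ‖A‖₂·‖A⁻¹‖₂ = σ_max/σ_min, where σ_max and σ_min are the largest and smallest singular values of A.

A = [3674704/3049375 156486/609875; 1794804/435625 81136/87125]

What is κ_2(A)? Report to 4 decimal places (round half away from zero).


297.5000

AᵀA = [274157116816/14877900625 12336923808/2975580125; 12336923808/2975580125 555291748/595116025]; tr = 171350036/8850625, det = 937024/221265625
eigenvalues of AᵀA: λ = (tr ± √(tr²−4·det))/2 = 484/25, 1936/8850625
σ_max=√(484/25)=(22/5), σ_min=√(1936/8850625)=(44/2975) → κ = 297.5000


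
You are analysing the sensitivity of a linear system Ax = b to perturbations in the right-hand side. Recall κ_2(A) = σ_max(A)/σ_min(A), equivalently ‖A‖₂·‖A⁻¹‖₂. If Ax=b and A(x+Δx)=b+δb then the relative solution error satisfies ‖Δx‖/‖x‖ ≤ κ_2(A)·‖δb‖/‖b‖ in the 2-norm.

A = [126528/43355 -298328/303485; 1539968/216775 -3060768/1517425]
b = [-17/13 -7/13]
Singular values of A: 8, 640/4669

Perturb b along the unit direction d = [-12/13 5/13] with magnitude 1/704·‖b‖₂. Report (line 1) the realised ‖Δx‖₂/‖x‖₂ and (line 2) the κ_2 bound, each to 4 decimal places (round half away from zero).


0.0020
0.0829

from the listed singular values, σ₁ = 8, σ_n = 640/4669
condition number: 8 ÷ (640/4669) = 58.3625
perturbation bound = 58.3625·1/704 = 0.0829
solve Ax = b  →  x = [1.9227 7.0385]
‖b‖₂ = 1.4142 and ‖x‖₂ = 7.2964
Δx = A⁻¹·δb where δb = 1/704·1.4142·d; ‖Δx‖ = 0.0147
realised ‖Δx‖/‖x‖ = 0.0020
so the bound overstates the realised error by a factor of ≈ 41.2746 (computed from the unrounded values)


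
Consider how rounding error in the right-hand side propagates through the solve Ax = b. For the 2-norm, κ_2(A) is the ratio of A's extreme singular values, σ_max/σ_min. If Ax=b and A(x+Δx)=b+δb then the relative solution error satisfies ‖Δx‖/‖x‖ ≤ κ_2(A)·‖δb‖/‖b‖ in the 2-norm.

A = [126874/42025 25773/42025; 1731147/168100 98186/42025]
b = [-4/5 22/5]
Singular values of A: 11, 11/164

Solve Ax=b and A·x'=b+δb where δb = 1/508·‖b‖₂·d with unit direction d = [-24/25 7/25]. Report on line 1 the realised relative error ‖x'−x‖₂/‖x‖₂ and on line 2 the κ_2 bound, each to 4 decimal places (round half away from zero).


largest singular value 11, smallest 11/164
κ_2(A) = 11 / (11/164) = 164.0000
bound on ‖Δx‖/‖x‖: κ·ε = 164.0000·1/508 = 0.3228
solve Ax = b  →  x = [-6.1907 29.1707]
2-norm of b is 4.4721; of x, 29.8204
δb = ε·‖b‖·d = [-0.0085 0.0025]; solving A·Δx = δb gives ‖Δx‖ = 0.1313
relative error = 0.0044
tightness: 0.0044 against a bound of 0.3228 (unrounded ratio ≈ 0.0136)

0.0044
0.3228


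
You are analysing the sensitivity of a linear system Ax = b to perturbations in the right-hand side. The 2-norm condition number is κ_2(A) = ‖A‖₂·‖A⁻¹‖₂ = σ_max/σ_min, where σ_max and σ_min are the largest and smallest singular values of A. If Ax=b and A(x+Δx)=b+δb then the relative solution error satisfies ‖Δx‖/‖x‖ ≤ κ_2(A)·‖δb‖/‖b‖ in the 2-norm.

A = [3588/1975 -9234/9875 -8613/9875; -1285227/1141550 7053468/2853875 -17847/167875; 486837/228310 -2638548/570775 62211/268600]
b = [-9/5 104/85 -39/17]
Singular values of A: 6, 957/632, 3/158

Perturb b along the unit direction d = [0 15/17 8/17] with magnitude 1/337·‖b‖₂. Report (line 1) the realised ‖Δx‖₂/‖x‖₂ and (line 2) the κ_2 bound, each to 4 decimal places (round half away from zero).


largest singular value 6, smallest 3/158
κ_2(A) = 6 / (3/158) = 316.0000
worst-case relative error ≤ 316.0000 × 1/337 = 0.9377
solve Ax = b  →  x = [-0.7015 0.1926 0.3962]
‖b‖ = 3.1623, ‖x‖ = 0.8283
re-solving with b+δb shifts x by Δx of norm 0.4942
dividing the unrounded norms, ‖Δx‖/‖x‖ = 0.5966
so the bound overstates the realised error by a factor of ≈ 1.5716 (computed from the unrounded values)

0.5966
0.9377


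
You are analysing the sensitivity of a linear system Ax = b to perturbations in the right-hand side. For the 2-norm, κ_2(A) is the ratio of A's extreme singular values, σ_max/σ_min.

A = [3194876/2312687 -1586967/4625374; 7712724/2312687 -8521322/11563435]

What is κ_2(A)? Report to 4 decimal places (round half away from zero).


108.4750

form AᵀA = [412386651808/31648054201 -463893560082/158240271005; -463893560082/158240271005 2091203082769/3164805420100] with trace 25776245249/1882692100 and determinant 7496644/470673025
solving λ² − 25776245249/1882692100·λ + 7496644/470673025 = 0 gives λ = 1369/100, 21904/18826921
κ_2(A) = √(λ_max/λ_min) = √((1369/100) / (21904/18826921)) = 108.4750


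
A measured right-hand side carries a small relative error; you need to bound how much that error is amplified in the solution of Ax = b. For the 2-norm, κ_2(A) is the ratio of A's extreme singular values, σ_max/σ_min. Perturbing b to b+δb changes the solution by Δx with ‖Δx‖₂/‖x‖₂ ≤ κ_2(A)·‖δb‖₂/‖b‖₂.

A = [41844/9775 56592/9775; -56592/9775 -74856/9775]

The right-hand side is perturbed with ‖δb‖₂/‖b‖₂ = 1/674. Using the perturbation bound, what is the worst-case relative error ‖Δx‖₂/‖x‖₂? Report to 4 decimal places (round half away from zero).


0.2901

form AᵀA = [198142992/3822025 264171456/3822025; 264171456/3822025 352243008/3822025] with trace 22015440/152881 and determinant 82944/152881
eigenvalues of AᵀA: λ = (tr ± √(tr²−4·det))/2 = 144, 576/152881
σ_max=√144=12, σ_min=√(576/152881)=(24/391) → κ = 195.5000
worst-case relative error ≤ 195.5000 × 1/674 = 0.2901


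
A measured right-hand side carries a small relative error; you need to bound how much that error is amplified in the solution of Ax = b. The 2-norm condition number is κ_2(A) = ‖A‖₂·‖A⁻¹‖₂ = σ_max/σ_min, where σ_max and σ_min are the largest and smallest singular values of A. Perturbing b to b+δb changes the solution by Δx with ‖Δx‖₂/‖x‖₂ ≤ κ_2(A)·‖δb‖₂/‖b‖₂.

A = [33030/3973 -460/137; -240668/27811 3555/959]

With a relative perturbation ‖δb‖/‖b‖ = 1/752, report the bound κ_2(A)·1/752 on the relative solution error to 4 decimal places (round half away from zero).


form AᵀA = [132436564/919681 -55174860/919681; -55174860/919681 23006425/919681] with trace 155442989/919681 and determinant 2856100/919681
λ_max, λ_min = (155442989/919681 ± √24152016025637721/845813141761)/2 = 169, 16900/919681
so κ_2 = √(169 / (16900/919681)) = 95.9000
bound on ‖Δx‖/‖x‖: κ·ε = 95.9000·1/752 = 0.1275

0.1275


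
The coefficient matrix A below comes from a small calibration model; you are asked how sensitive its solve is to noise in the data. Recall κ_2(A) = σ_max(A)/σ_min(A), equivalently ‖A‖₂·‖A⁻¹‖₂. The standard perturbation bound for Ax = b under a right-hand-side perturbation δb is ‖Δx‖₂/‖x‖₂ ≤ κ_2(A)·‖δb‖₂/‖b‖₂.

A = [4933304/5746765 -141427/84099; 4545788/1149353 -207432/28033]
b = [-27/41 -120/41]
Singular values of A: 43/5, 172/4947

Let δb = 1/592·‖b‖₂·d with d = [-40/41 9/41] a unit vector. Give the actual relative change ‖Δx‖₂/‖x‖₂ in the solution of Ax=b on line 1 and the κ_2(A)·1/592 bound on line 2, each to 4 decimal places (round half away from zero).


from the listed singular values, σ₁ = 43/5, σ_n = 172/4947
κ_2(A) = (43/5) / (172/4947) = 247.3500
κ_2(A)·‖δb‖/‖b‖ = 0.4178
solve Ax = b  →  x = [-0.1642 0.3078]
2-norm of b is 3.0000; of x, 0.3488
δb = ε·‖b‖·d = [-0.0049 0.0011]; solving A·Δx = δb gives ‖Δx‖ = 0.1458
realised ‖Δx‖/‖x‖ = 0.4178
tightness: 0.4178 against a bound of 0.4178; the bound is attained (ratio 1)

0.4178
0.4178


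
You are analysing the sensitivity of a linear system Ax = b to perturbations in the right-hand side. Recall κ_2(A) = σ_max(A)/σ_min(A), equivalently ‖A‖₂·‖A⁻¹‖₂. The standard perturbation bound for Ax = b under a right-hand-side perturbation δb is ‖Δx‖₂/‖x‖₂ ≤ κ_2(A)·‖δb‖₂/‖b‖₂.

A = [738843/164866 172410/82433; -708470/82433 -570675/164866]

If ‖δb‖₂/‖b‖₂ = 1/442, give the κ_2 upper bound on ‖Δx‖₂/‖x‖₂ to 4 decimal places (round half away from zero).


M = AᵀA = [679693357/7234708 70759920/1808677; 70759920/1808677 118331325/7234708]. tr(M)=30693257/278258, det(M)=13505625/2226064
solving λ² − 30693257/278258·λ + 13505625/2226064 = 0 gives λ = 441/4, 30625/556516
κ_2(A) = √(λ_max/λ_min) = √((441/4) / (30625/556516)) = 44.7600
κ_2(A)·‖δb‖/‖b‖ = 0.1013

0.1013


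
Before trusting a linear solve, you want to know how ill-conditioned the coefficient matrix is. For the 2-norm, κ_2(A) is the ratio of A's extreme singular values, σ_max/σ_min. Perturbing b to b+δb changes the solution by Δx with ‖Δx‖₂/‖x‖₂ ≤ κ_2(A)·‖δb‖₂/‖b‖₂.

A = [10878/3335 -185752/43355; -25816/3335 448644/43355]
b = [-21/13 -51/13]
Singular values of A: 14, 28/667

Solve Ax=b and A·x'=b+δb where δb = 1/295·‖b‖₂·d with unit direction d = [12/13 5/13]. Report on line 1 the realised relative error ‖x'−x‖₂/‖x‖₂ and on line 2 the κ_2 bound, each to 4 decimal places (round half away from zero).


0.0048
1.1305

from the listed singular values, σ₁ = 14, σ_n = 28/667
condition number: 14 ÷ (28/667) = 333.5000
κ_2(A)·‖δb‖/‖b‖ = 1.1305
solve Ax = b  →  x = [-57.0429 -43.0500]
2-norm of b is 4.2426; of x, 71.4646
Δx = A⁻¹·δb where δb = 1/295·4.2426·d; ‖Δx‖ = 0.3426
dividing the unrounded norms, ‖Δx‖/‖x‖ = 0.0048
tightness: 0.0048 against a bound of 1.1305 (unrounded ratio ≈ 0.0042)


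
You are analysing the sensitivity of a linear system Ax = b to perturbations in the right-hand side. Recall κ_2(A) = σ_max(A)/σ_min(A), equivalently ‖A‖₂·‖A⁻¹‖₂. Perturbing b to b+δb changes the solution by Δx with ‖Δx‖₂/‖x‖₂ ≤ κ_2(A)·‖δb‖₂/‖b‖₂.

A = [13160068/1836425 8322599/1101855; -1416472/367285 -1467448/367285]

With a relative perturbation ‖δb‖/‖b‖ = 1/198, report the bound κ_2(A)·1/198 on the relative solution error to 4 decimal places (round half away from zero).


1.4110

form AᵀA = [772827726416/11669400625 486868352348/7001640375; 486868352348/7001640375 306734556433/4200984225] with trace 17388601009/124880625 and determinant 775511104/3122015625
solving λ² − 17388601009/124880625·λ + 775511104/3122015625 = 0 gives λ = 3481/25, 222784/124880625
so κ_2 = √((3481/25) / (222784/124880625)) = 279.3750
perturbation bound = 279.3750·1/198 = 1.4110


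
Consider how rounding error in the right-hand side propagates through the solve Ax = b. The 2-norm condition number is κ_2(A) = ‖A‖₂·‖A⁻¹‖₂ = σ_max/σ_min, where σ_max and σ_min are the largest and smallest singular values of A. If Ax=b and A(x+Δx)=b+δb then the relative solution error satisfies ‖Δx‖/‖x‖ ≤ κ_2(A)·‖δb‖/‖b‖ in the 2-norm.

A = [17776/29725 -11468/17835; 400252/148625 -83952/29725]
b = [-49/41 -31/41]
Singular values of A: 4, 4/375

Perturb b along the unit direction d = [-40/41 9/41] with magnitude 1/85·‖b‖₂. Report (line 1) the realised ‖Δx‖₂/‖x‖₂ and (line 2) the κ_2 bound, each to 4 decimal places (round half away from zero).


0.0166
4.4118

from the listed singular values, σ₁ = 4, σ_n = 4/375
condition number: 4 ÷ (4/375) = 375.0000
κ_2(A)·‖δb‖/‖b‖ = 4.4118
solve Ax = b  →  x = [67.7155 64.8362]
‖b‖ = 1.4142, ‖x‖ = 93.7503
δb = ε·‖b‖·d = [-0.0162 0.0037]; solving A·Δx = δb gives ‖Δx‖ = 1.5598
dividing the unrounded norms, ‖Δx‖/‖x‖ = 0.0166
tightness: 0.0166 against a bound of 4.4118 (unrounded ratio ≈ 0.0038)


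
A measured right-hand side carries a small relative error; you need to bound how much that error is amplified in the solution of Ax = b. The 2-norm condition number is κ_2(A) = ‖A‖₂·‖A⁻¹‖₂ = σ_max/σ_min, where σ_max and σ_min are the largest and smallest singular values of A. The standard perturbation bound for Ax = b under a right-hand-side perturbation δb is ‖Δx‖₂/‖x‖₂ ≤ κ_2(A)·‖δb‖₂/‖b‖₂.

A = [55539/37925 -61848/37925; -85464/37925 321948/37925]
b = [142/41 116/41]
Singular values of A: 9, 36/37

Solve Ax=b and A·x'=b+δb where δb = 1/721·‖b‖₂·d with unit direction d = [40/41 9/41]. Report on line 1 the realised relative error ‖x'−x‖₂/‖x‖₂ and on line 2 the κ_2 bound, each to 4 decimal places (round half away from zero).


σ_max = 9, σ_min = 36/37
condition number: 9 ÷ (36/37) = 9.2500
perturbation bound = 9.2500·1/721 = 0.0128
solve Ax = b  →  x = [3.8844 1.3644]
2-norm of b is 4.4721; of x, 4.1171
δb = ε·‖b‖·d = [0.0061 0.0014]; solving A·Δx = δb gives ‖Δx‖ = 0.0064
relative error = 0.0015
tightness: 0.0015 against a bound of 0.0128 (unrounded ratio ≈ 0.1207)

0.0015
0.0128


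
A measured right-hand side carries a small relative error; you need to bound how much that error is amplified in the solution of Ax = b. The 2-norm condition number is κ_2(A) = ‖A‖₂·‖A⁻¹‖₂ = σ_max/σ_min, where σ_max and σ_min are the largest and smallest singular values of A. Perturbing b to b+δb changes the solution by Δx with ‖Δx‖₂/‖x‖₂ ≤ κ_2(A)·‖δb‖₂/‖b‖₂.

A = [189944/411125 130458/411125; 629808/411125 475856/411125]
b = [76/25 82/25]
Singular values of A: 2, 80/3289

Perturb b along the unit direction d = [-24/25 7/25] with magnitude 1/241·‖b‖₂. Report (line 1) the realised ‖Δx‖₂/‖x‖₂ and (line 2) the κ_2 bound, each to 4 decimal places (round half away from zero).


0.0093
0.3412

largest singular value 2, smallest 80/3289
κ_2(A) = 2 / (80/3289) = 82.2250
bound on ‖Δx‖/‖x‖: κ·ε = 82.2250·1/241 = 0.3412
solve Ax = b  →  x = [50.9350 -64.5800]
‖b‖₂ = 4.4721 and ‖x‖₂ = 82.2493
re-solving with b+δb shifts x by Δx of norm 0.7629
realised ‖Δx‖/‖x‖ = 0.0093
realised/bound (from unrounded values) ≈ 0.0272


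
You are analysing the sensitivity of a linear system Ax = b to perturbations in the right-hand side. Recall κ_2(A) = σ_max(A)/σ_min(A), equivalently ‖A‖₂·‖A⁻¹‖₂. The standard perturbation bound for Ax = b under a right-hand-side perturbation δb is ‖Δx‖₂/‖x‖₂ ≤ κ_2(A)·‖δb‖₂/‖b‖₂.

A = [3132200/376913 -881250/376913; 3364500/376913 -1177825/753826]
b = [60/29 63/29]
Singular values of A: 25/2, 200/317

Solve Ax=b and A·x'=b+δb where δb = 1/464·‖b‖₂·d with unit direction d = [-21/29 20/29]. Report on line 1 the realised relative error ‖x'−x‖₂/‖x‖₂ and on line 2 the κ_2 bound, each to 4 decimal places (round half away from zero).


0.0427
0.0427

from the listed singular values, σ₁ = 25/2, σ_n = 200/317
condition number: (25/2) ÷ (200/317) = 19.8125
worst-case relative error ≤ 19.8125 × 1/464 = 0.0427
solve Ax = b  →  x = [0.2341 -0.0527]
2-norm of b is 3.0000; of x, 0.2400
δb = ε·‖b‖·d = [-0.0047 0.0045]; solving A·Δx = δb gives ‖Δx‖ = 0.0102
realised ‖Δx‖/‖x‖ = 0.0427
realised/bound = 1 exactly: the bound is attained for this b and d


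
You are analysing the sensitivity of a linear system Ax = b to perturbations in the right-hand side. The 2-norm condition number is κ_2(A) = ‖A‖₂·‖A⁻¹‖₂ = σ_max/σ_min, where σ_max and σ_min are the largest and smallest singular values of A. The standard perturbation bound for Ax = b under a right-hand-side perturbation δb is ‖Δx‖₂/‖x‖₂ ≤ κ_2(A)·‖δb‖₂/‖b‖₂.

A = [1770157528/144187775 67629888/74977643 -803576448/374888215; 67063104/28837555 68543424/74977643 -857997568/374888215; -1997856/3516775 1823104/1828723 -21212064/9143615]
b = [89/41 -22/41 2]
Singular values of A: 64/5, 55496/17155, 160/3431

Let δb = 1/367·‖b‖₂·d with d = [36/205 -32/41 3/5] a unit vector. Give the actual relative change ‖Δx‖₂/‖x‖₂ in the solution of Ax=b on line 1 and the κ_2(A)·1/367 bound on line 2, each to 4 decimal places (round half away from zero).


largest singular value 64/5, smallest 160/3431
κ = σ_max/σ_min = (64/5)/(160/3431) = 274.4800
κ_2(A)·‖δb‖/‖b‖ = 0.7479
solve Ax = b  →  x = [0.0846 39.7176 16.1851]
‖b‖₂ = 3.0000 and ‖x‖₂ = 42.8889
Δx = A⁻¹·δb where δb = 1/367·3.0000·d; ‖Δx‖ = 0.1753
dividing the unrounded norms, ‖Δx‖/‖x‖ = 0.0041
so the bound overstates the realised error by a factor of ≈ 182.9926 (computed from the unrounded values)

0.0041
0.7479


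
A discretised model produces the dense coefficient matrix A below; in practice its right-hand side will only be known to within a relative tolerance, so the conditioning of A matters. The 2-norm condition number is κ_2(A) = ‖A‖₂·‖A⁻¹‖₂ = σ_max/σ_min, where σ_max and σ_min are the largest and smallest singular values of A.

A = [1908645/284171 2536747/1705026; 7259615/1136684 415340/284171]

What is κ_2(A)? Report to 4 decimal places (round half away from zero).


form AᵀA = [131972439625/1536326416 3711677455/192040802; 3711677455/192040802 15036086449/3456734436] with trace 742353541/8225424 and determinant 3258025/32901696
λ_max, λ_min = (742353541/8225424 ± √551061981198211081/67657599979776)/2 = 361/4, 9025/8225424
κ = σ_max/σ_min = (19/2)/(95/2868) = 286.8000

286.8000


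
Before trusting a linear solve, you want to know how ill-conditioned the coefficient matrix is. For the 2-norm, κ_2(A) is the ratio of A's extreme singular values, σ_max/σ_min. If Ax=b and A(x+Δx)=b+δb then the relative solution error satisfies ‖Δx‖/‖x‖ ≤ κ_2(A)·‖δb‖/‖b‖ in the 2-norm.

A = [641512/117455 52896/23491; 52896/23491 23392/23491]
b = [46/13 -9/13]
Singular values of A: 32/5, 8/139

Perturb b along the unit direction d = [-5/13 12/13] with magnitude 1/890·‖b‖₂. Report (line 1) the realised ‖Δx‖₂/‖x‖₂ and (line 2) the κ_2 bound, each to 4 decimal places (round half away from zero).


0.0020
0.1249

largest singular value 32/5, smallest 8/139
κ_2(A) = (32/5) / (8/139) = 111.2000
bound on ‖Δx‖/‖x‖: κ·ε = 111.2000·1/890 = 0.1249
solve Ax = b  →  x = [13.7981 -31.8966]
2-norm of b is 3.6056; of x, 34.7532
with δb = [-0.0016 0.0037], A·Δx = δb → ‖Δx‖ = 0.0704
relative error = 0.0020
tightness: 0.0020 against a bound of 0.1249 (unrounded ratio ≈ 0.0162)


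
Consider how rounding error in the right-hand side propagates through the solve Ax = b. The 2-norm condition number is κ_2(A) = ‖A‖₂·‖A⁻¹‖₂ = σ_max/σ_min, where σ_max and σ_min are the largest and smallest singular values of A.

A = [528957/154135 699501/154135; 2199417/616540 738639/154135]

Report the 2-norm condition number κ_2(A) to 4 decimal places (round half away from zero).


form AᵀA = [11075104953/451987600 3691556451/112996900; 3691556451/112996900 1230546042/28249225] with trace 1230553665/18079504 and determinant 1185921/18079504
eigenvalues of AᵀA: λ = (tr ± √(tr²−4·det))/2 = 1089/16, 1089/1129969
κ = σ_max/σ_min = (33/4)/(33/1063) = 265.7500

265.7500


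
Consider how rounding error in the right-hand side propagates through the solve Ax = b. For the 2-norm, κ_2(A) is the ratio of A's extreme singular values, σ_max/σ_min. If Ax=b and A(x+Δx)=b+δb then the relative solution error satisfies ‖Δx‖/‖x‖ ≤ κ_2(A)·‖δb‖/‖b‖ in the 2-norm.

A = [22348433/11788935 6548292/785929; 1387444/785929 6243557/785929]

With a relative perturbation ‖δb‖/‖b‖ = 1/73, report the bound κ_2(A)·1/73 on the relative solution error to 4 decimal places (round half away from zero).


AᵀA = [1108891378729/165254445225 109505687872/3672321005; 109505687872/3672321005 97339039393/734464201]; tr = 13688385034/98307225, det = 12117361/98307225
char-poly roots: 3481/25 and 3481/3932289
κ_2(A) = √(λ_max/λ_min) = √((3481/25) / (3481/3932289)) = 396.6000
bound on ‖Δx‖/‖x‖: κ·ε = 396.6000·1/73 = 5.4329

5.4329


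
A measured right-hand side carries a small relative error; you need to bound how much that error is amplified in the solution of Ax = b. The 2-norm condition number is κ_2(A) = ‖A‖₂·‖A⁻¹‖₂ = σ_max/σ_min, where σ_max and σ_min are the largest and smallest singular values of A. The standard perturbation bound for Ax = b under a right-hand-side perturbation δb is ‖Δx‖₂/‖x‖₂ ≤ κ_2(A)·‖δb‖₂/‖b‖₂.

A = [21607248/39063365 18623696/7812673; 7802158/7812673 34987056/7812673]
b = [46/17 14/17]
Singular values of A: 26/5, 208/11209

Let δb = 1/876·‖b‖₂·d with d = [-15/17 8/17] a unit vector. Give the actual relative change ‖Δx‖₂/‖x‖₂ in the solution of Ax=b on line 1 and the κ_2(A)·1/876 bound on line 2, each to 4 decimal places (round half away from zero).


0.0016
0.3199

σ_max = 26/5, σ_min = 208/11209
κ = σ_max/σ_min = (26/5)/(208/11209) = 280.2250
κ_2(A)·‖δb‖/‖b‖ = 0.3199
solve Ax = b  →  x = [105.2345 -23.2835]
‖b‖ = 2.8284, ‖x‖ = 107.7795
with δb = [-0.0028 0.0015], A·Δx = δb → ‖Δx‖ = 0.1740
dividing the unrounded norms, ‖Δx‖/‖x‖ = 0.0016
tightness: 0.0016 against a bound of 0.3199 (unrounded ratio ≈ 0.0050)


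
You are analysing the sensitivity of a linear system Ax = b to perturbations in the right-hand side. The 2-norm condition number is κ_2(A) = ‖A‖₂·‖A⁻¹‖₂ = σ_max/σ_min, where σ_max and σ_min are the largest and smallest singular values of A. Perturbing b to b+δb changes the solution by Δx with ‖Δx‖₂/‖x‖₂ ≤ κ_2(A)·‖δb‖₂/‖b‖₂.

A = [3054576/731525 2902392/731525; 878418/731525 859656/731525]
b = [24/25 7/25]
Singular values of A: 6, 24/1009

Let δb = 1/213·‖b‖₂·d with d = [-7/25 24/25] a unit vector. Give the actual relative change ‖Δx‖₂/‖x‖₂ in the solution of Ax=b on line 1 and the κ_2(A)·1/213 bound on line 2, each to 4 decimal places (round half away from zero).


1.1843
1.1843

σ_max = 6, σ_min = 24/1009
condition number: 6 ÷ (24/1009) = 252.2500
worst-case relative error ≤ 252.2500 × 1/213 = 1.1843
solve Ax = b  →  x = [0.1207 0.1149]
‖b‖ = 1.0000, ‖x‖ = 0.1667
Δx = A⁻¹·δb where δb = 1/213·1.0000·d; ‖Δx‖ = 0.1974
dividing the unrounded norms, ‖Δx‖/‖x‖ = 1.1843
realised/bound = 1 exactly: the bound is attained for this b and d


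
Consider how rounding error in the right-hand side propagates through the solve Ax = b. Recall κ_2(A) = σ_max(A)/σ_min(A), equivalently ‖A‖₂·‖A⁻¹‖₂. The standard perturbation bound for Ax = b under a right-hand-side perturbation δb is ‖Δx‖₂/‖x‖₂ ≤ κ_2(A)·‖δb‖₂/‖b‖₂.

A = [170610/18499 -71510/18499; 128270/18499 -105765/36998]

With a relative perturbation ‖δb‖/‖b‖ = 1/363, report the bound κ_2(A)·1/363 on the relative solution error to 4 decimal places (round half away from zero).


form AᵀA = [45560965000/342213001 -18983559375/342213001; -18983559375/342213001 31640955625/1368852004] with trace 1265590625/8099716 and determinant 390625/2024929
char-poly roots: 625/4 and 2500/2024929
σ_max=√(625/4)=(25/2), σ_min=√(2500/2024929)=(50/1423) → κ = 355.7500
κ_2(A)·‖δb‖/‖b‖ = 0.9800

0.9800
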